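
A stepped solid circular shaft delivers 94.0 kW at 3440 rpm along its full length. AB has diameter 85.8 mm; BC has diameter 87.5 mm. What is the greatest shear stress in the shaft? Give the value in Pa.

2.10e6 Pa

ω = 2π·3440/60 = 360.2 rad/s, so T = P/ω = 94.0×10³ / 360.2 = 260.9 N·m.
Under the same torque, τ_max = 16T/(πd³) is largest where d is smallest — segment AB (d = 85.8 mm).
τ_max = 16·260.9/(π·(0.0858)³) = 2.104×10^6 Pa.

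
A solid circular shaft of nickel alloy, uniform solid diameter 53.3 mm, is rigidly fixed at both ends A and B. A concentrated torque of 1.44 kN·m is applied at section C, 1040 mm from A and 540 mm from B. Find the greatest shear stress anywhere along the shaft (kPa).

31900 kPa

With uniform GJ and both ends fixed, compatibility θ_AC = θ_CB gives T_A·a = T_B·b, together with T_A + T_B = T₀.
T_A = T₀·b/(a+b) = 1440·540/1580 = 492.2 N·m; T_B = 947.8 N·m.
τ in each portion: τ_AC = 1.66×10^7 Pa, τ_CB = 3.19×10^7 Pa; maximum is in CB.
τ_max = T_CB·r/J = 947.8·0.0267/7.92×10^-7 = 3.188×10^7 Pa.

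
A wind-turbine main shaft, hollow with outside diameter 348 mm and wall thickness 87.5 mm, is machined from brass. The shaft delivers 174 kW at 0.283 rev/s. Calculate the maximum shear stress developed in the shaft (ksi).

ω = 2π·0.283 = 1.778 rad/s, so T = P/ω = 174×10³ / 1.778 = 97850 N·m.
J = π(d_o⁴ − d_i⁴)/32 = π(0.348⁴ − 0.173⁴)/32 = 1.352×10^-3 m⁴.
τ_max = T·r/J = 97850 × 0.174 / 1.352×10^-3 = 1.259×10^7 Pa.

1.83 ksi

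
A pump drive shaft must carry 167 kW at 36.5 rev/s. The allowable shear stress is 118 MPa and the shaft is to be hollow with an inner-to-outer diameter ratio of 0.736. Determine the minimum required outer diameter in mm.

ω = 2π·36.5 = 229.3 rad/s, so T = P/ω = 167×10³ / 229.3 = 728.2 N·m.
For a hollow shaft with d_i/d_o = 0.736: τ_max = 16T/(π d_o³ (1−k⁴)), so d_o = [16T/(π τ_allow (1−k⁴))]^(1/3) = [16·728.2/(π·1.18×10^8·0.7066)]^(1/3) = 0.03543 m.

35.4 mm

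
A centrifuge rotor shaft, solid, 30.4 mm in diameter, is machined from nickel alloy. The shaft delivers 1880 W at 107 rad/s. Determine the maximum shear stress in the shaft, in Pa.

ω = 107 rad/s, so T = P/ω = 1880 / 107.0 = 17.57 N·m.
J = πd⁴/32 = π(0.0304)⁴/32 = 8.385×10^-8 m⁴.
τ_max = T·r/J = 17.57 × 0.0152 / 8.385×10^-8 = 3.185×10^6 Pa.

3.19e6 Pa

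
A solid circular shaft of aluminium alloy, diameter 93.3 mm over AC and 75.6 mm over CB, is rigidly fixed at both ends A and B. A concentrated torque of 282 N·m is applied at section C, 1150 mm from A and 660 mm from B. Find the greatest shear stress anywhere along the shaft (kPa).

Compatibility: T_A·a/J_AC = T_B·b/J_CB with T_A + T_B = T₀.
J_AC = 7.44×10^-6 m⁴, J_CB = 3.21×10^-6 m⁴, so T_A = T₀·(J_AC/a)/((J_AC/a)+(J_CB/b)) = 161.0 N·m, T_B = 121.0 N·m.
τ in each portion: τ_AC = 1.01×10^6 Pa, τ_CB = 1.43×10^6 Pa; maximum is in CB.
τ_max = T_CB·r/J = 121.0·0.0378/3.21×10^-6 = 1.426×10^6 Pa.

1430 kPa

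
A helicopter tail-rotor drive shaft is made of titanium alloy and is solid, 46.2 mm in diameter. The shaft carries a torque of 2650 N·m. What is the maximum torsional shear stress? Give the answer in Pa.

J = πd⁴/32 = π(0.0462)⁴/32 = 4.473×10^-7 m⁴.
τ_max = T·r/J = 2650 × 0.0231 / 4.473×10^-7 = 1.369×10^8 Pa.

1.37e8 Pa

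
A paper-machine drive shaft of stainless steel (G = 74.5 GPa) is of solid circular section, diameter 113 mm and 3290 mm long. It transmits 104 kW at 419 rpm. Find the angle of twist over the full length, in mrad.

ω = 2π·419/60 = 43.88 rad/s, so T = P/ω = 104×10³ / 43.88 = 2370 N·m.
J = πd⁴/32 = π(0.113)⁴/32 = 1.601×10^-5 m⁴.
θ = T·L/(G·J) = 2370 × 3.29 / (74.5×10⁹ × 1.601×10^-5) = 6.539×10^-3 rad.

6.54 mrad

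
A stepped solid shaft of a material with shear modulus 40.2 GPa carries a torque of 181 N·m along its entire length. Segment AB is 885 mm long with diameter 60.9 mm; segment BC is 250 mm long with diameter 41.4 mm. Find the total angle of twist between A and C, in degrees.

0.393°

J_AB = π(0.0609)⁴/32 = 1.35×10^-6 m⁴; J_BC = π(0.0414)⁴/32 = 2.88×10^-7 m⁴.
θ = (T/G)·Σ L_i/J_i = (181.0/40.2×10⁹)·(0.885/1.35×10^-6 + 0.250/2.88×10^-7) = 6.854×10^-3 rad.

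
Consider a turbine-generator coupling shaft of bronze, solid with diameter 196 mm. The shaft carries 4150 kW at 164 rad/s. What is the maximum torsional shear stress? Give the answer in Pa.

1.71e7 Pa

ω = 164 rad/s, so T = P/ω = 4150×10³ / 164.0 = 25300 N·m.
J = πd⁴/32 = π(0.196)⁴/32 = 1.449×10^-4 m⁴.
τ_max = T·r/J = 25300 × 0.0980 / 1.449×10^-4 = 1.712×10^7 Pa.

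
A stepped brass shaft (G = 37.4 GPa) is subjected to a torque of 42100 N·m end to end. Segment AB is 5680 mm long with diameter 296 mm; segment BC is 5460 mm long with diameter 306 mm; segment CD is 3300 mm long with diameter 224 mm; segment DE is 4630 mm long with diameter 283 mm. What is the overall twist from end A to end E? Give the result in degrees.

2.23°

J_AB = π(0.296)⁴/32 = 7.54×10^-4 m⁴; J_BC = π(0.306)⁴/32 = 8.61×10^-4 m⁴; J_CD = π(0.224)⁴/32 = 2.47×10^-4 m⁴; J_DE = π(0.283)⁴/32 = 6.30×10^-4 m⁴.
θ = (T/G)·Σ L_i/J_i = (42100/37.4×10⁹)·(5.68/7.54×10^-4 + 5.46/8.61×10^-4 + 3.30/2.47×10^-4 + 4.63/6.30×10^-4) = 0.03893 rad.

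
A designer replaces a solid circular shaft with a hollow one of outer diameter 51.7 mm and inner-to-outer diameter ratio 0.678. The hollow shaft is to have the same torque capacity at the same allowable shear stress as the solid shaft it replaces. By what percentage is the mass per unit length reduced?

36.7 %

Equal τ_max and T ⇒ the solid shaft needs d_s³ = d_o³(1−k⁴), so d_s = 51.7·(1−0.678⁴)^(1/3) = 47.77 mm.
Area ratio A_h/A_s = d_o²(1−k²)/d_s² = (1−k²)/(1−k⁴)^(2/3) = 0.6330.
Mass saving = 1 − 0.6330 = 36.7 %.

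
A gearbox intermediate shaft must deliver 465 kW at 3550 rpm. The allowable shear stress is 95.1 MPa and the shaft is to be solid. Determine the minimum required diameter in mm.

ω = 2π·3550/60 = 371.8 rad/s, so T = P/ω = 465×10³ / 371.8 = 1251 N·m.
For a solid shaft τ_max = 16T/(πd³), so d = (16T/(π τ_allow))^(1/3) = (16·1251/(π·9.51×10^7))^(1/3) = 0.04061 m.

40.6 mm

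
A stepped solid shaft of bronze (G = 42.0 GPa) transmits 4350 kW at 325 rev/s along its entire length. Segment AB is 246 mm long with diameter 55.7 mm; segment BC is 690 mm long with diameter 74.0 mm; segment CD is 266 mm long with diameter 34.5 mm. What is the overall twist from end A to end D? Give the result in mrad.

ω = 2π·325 = 2042 rad/s, so T = P/ω = 4350×10³ / 2042 = 2130 N·m.
J_AB = π(0.0557)⁴/32 = 9.45×10^-7 m⁴; J_BC = π(0.0740)⁴/32 = 2.94×10^-6 m⁴; J_CD = π(0.0345)⁴/32 = 1.39×10^-7 m⁴.
θ = (T/G)·Σ L_i/J_i = (2130/42.0×10⁹)·(0.246/9.45×10^-7 + 0.690/2.94×10^-6 + 0.266/1.39×10^-7) = 0.1221 rad.

122 mrad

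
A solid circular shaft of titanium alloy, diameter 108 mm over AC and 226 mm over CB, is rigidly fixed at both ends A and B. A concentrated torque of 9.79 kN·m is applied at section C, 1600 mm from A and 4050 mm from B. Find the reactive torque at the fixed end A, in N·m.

Compatibility: T_A·a/J_AC = T_B·b/J_CB with T_A + T_B = T₀.
J_AC = 1.34×10^-5 m⁴, J_CB = 2.56×10^-4 m⁴, so T_A = T₀·(J_AC/a)/((J_AC/a)+(J_CB/b)) = 1142 N·m, T_B = 8648 N·m.

1140 N·m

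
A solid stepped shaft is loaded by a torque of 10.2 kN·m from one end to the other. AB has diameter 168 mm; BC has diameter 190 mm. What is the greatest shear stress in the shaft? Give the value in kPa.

Under the same torque, τ_max = 16T/(πd³) is largest where d is smallest — segment AB (d = 168 mm).
τ_max = 16·10200/(π·(0.168)³) = 1.096×10^7 Pa.

11000 kPa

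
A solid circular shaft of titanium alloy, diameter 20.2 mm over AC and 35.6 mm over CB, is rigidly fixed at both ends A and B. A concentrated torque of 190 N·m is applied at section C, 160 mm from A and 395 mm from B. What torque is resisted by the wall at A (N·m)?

38.7 N·m

Compatibility: T_A·a/J_AC = T_B·b/J_CB with T_A + T_B = T₀.
J_AC = 1.63×10^-8 m⁴, J_CB = 1.58×10^-7 m⁴, so T_A = T₀·(J_AC/a)/((J_AC/a)+(J_CB/b)) = 38.71 N·m, T_B = 151.3 N·m.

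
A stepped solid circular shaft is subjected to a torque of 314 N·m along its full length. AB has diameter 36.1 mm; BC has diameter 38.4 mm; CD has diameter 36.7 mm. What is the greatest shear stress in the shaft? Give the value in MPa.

Under the same torque, τ_max = 16T/(πd³) is largest where d is smallest — segment AB (d = 36.1 mm).
τ_max = 16·314.0/(π·(0.0361)³) = 3.399×10^7 Pa.

34.0 MPa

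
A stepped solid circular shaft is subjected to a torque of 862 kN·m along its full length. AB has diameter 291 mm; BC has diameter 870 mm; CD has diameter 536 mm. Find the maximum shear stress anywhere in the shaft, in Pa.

Under the same torque, τ_max = 16T/(πd³) is largest where d is smallest — segment AB (d = 291 mm).
τ_max = 16·862000/(π·(0.291)³) = 1.782×10^8 Pa.

1.78e8 Pa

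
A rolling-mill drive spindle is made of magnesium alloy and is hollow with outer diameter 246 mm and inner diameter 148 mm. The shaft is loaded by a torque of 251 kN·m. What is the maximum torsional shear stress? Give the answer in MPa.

J = π(d_o⁴ − d_i⁴)/32 = π(0.246⁴ − 0.148⁴)/32 = 3.124×10^-4 m⁴.
τ_max = T·r/J = 251000 × 0.123 / 3.124×10^-4 = 9.882×10^7 Pa.

98.8 MPa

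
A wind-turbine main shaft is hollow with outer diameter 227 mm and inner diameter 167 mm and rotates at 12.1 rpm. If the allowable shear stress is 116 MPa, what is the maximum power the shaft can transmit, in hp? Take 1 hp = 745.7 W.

J = π(d_o⁴ − d_i⁴)/32 = π(0.227⁴ − 0.167⁴)/32 = 1.843×10^-4 m⁴.
T_max = τ_allow·J/r = 1.16×10^8 × 1.843×10^-4 / 0.114 = 188400 N·m.
ω = 2π·12.1/60 = 1.267 rad/s, so P_max = T_max·ω = 2.387×10^5 W.

320 hp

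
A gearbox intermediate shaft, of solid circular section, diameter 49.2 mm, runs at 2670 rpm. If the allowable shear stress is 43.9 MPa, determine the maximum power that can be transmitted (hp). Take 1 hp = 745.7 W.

385 hp

J = πd⁴/32 = π(0.0492)⁴/32 = 5.753×10^-7 m⁴.
T_max = τ_allow·J/r = 4.39×10^7 × 5.753×10^-7 / 0.0246 = 1027 N·m.
ω = 2π·2670/60 = 279.6 rad/s, so P_max = T_max·ω = 2.870×10^5 W.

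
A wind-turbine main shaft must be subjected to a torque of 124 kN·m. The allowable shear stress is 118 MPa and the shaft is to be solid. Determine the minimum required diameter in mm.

175 mm

For a solid shaft τ_max = 16T/(πd³), so d = (16T/(π τ_allow))^(1/3) = (16·124000/(π·1.18×10^8))^(1/3) = 0.1749 m.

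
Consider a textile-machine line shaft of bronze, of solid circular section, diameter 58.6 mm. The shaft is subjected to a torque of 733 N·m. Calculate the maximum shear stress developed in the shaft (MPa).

18.6 MPa

J = πd⁴/32 = π(0.0586)⁴/32 = 1.158×10^-6 m⁴.
τ_max = T·r/J = 733.0 × 0.0293 / 1.158×10^-6 = 1.855×10^7 Pa.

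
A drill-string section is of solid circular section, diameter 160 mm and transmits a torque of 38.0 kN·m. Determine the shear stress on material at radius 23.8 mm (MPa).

14.1 MPa

J = πd⁴/32 = π(0.160)⁴/32 = 6.434×10^-5 m⁴.
Shear stress varies linearly with radius: τ = T·r/J = 38000 × 0.0238 / 6.434×10^-5 = 1.406×10^7 Pa.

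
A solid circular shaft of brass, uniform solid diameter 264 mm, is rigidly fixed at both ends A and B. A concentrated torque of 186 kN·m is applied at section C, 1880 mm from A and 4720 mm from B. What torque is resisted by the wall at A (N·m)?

With uniform GJ and both ends fixed, compatibility θ_AC = θ_CB gives T_A·a = T_B·b, together with T_A + T_B = T₀.
T_A = T₀·b/(a+b) = 186000·4720/6600 = 133000 N·m; T_B = 52980 N·m.

133000 N·m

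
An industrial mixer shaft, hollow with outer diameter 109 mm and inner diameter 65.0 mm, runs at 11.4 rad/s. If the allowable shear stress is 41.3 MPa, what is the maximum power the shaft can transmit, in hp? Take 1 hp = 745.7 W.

J = π(d_o⁴ − d_i⁴)/32 = π(0.109⁴ − 0.0650⁴)/32 = 1.211×10^-5 m⁴.
T_max = τ_allow·J/r = 4.13×10^7 × 1.211×10^-5 / 0.0545 = 9174 N·m.
ω = 11.4 rad/s, so P_max = T_max·ω = 1.046×10^5 W.

140 hp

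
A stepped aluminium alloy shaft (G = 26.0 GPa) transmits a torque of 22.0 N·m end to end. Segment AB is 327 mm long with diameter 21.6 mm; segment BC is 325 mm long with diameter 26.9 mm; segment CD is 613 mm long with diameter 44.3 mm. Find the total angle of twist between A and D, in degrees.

1.13°

J_AB = π(0.0216)⁴/32 = 2.14×10^-8 m⁴; J_BC = π(0.0269)⁴/32 = 5.14×10^-8 m⁴; J_CD = π(0.0443)⁴/32 = 3.78×10^-7 m⁴.
θ = (T/G)·Σ L_i/J_i = (22.00/26.0×10⁹)·(0.327/2.14×10^-8 + 0.325/5.14×10^-8 + 0.613/3.78×10^-7) = 0.01967 rad.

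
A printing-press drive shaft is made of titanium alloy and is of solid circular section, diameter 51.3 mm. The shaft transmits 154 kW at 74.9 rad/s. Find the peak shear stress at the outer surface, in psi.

ω = 74.9 rad/s, so T = P/ω = 154×10³ / 74.90 = 2056 N·m.
J = πd⁴/32 = π(0.0513)⁴/32 = 6.799×10^-7 m⁴.
τ_max = T·r/J = 2056 × 0.0256 / 6.799×10^-7 = 7.756×10^7 Pa.

11200 psi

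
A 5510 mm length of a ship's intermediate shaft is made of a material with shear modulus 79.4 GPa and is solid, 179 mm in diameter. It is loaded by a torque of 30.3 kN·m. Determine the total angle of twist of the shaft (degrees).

J = πd⁴/32 = π(0.179)⁴/32 = 1.008×10^-4 m⁴.
θ = T·L/(G·J) = 30300 × 5.51 / (79.4×10⁹ × 1.008×10^-4) = 0.02086 rad.

1.20°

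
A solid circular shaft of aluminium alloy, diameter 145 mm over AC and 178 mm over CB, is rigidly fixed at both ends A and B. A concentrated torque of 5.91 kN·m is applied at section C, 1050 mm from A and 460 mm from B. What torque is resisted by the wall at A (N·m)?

956 N·m

Compatibility: T_A·a/J_AC = T_B·b/J_CB with T_A + T_B = T₀.
J_AC = 4.34×10^-5 m⁴, J_CB = 9.86×10^-5 m⁴, so T_A = T₀·(J_AC/a)/((J_AC/a)+(J_CB/b)) = 955.7 N·m, T_B = 4954 N·m.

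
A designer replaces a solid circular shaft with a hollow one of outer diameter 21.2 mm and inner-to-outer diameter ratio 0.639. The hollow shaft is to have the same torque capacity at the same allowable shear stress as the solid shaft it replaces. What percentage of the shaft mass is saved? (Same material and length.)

Equal τ_max and T ⇒ the solid shaft needs d_s³ = d_o³(1−k⁴), so d_s = 21.2·(1−0.639⁴)^(1/3) = 19.95 mm.
Area ratio A_h/A_s = d_o²(1−k²)/d_s² = (1−k²)/(1−k⁴)^(2/3) = 0.6682.
Mass saving = 1 − 0.6682 = 33.2 %.

33.2 %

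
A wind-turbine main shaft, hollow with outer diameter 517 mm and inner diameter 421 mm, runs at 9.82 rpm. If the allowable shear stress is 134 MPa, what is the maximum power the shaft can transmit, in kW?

2090 kW

J = π(d_o⁴ − d_i⁴)/32 = π(0.517⁴ − 0.421⁴)/32 = 3.930×10^-3 m⁴.
T_max = τ_allow·J/r = 1.34×10^8 × 3.930×10^-3 / 0.259 = 2.037e6 N·m.
ω = 2π·9.82/60 = 1.028 rad/s, so P_max = T_max·ω = 2.095×10^6 W.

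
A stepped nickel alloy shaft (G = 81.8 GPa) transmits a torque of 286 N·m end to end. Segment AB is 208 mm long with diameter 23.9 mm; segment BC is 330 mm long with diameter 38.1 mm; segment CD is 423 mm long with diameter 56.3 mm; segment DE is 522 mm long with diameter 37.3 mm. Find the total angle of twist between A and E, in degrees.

J_AB = π(0.0239)⁴/32 = 3.20×10^-8 m⁴; J_BC = π(0.0381)⁴/32 = 2.07×10^-7 m⁴; J_CD = π(0.0563)⁴/32 = 9.86×10^-7 m⁴; J_DE = π(0.0373)⁴/32 = 1.90×10^-7 m⁴.
θ = (T/G)·Σ L_i/J_i = (286.0/81.8×10⁹)·(0.208/3.20×10^-8 + 0.330/2.07×10^-7 + 0.423/9.86×10^-7 + 0.522/1.90×10^-7) = 0.03938 rad.

2.26°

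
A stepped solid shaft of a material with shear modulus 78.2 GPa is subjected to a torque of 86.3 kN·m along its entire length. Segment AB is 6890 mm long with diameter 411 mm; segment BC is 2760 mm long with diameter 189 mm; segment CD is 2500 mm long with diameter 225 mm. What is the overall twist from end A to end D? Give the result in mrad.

J_AB = π(0.411)⁴/32 = 2.80×10^-3 m⁴; J_BC = π(0.189)⁴/32 = 1.25×10^-4 m⁴; J_CD = π(0.225)⁴/32 = 2.52×10^-4 m⁴.
θ = (T/G)·Σ L_i/J_i = (86300/78.2×10⁹)·(6.89/2.80×10^-3 + 2.76/1.25×10^-4 + 2.50/2.52×10^-4) = 0.03799 rad.

38.0 mrad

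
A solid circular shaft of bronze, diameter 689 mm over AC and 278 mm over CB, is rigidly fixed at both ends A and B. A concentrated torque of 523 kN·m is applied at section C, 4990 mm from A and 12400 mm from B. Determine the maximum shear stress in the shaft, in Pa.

8.06e6 Pa

Compatibility: T_A·a/J_AC = T_B·b/J_CB with T_A + T_B = T₀.
J_AC = 0.0221 m⁴, J_CB = 5.86×10^-4 m⁴, so T_A = T₀·(J_AC/a)/((J_AC/a)+(J_CB/b)) = 517500 N·m, T_B = 5519 N·m.
τ in each portion: τ_AC = 8.06×10^6 Pa, τ_CB = 1.31×10^6 Pa; maximum is in AC.
τ_max = T_AC·r/J = 517500·0.344/0.0221 = 8.058×10^6 Pa.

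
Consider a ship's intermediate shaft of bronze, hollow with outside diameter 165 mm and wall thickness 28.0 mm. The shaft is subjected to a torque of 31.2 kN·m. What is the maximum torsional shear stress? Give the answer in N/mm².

43.7 N/mm²

J = π(d_o⁴ − d_i⁴)/32 = π(0.165⁴ − 0.109⁴)/32 = 5.891×10^-5 m⁴.
τ_max = T·r/J = 31200 × 0.0825 / 5.891×10^-5 = 4.369×10^7 Pa.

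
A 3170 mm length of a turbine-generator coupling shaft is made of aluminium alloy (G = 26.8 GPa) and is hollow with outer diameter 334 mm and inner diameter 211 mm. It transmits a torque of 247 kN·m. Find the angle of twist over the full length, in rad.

0.0284 rad

J = π(d_o⁴ − d_i⁴)/32 = π(0.334⁴ − 0.211⁴)/32 = 1.027×10^-3 m⁴.
θ = T·L/(G·J) = 247000 × 3.17 / (26.8×10⁹ × 1.027×10^-3) = 0.02844 rad.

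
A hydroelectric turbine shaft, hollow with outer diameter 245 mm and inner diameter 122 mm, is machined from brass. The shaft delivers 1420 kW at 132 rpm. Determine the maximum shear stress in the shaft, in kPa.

37900 kPa

ω = 2π·132/60 = 13.82 rad/s, so T = P/ω = 1420×10³ / 13.82 = 102700 N·m.
J = π(d_o⁴ − d_i⁴)/32 = π(0.245⁴ − 0.122⁴)/32 = 3.320×10^-4 m⁴.
τ_max = T·r/J = 102700 × 0.122 / 3.320×10^-4 = 3.791×10^7 Pa.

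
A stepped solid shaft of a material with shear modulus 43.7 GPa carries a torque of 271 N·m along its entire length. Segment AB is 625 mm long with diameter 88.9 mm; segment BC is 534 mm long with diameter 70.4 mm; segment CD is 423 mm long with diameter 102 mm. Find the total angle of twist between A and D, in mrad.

J_AB = π(0.0889)⁴/32 = 6.13×10^-6 m⁴; J_BC = π(0.0704)⁴/32 = 2.41×10^-6 m⁴; J_CD = π(0.102)⁴/32 = 1.06×10^-5 m⁴.
θ = (T/G)·Σ L_i/J_i = (271.0/43.7×10⁹)·(0.625/6.13×10^-6 + 0.534/2.41×10^-6 + 0.423/1.06×10^-5) = 2.252×10^-3 rad.

2.25 mrad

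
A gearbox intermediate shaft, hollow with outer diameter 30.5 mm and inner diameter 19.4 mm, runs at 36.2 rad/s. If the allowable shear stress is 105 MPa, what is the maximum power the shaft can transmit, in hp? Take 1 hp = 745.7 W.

J = π(d_o⁴ − d_i⁴)/32 = π(0.0305⁴ − 0.0194⁴)/32 = 7.105×10^-8 m⁴.
T_max = τ_allow·J/r = 1.05×10^8 × 7.105×10^-8 / 0.0152 = 489.2 N·m.
ω = 36.2 rad/s, so P_max = T_max·ω = 1.771×10^4 W.

23.7 hp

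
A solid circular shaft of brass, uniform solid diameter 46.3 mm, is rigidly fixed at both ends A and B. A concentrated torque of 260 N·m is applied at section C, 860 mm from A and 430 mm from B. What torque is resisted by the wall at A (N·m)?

With uniform GJ and both ends fixed, compatibility θ_AC = θ_CB gives T_A·a = T_B·b, together with T_A + T_B = T₀.
T_A = T₀·b/(a+b) = 260.0·430/1290 = 86.67 N·m; T_B = 173.3 N·m.

86.7 N·m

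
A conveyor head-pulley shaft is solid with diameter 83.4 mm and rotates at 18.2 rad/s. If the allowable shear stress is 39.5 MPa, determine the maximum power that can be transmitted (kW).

81.9 kW

J = πd⁴/32 = π(0.0834)⁴/32 = 4.750×10^-6 m⁴.
T_max = τ_allow·J/r = 3.95×10^7 × 4.750×10^-6 / 0.0417 = 4499 N·m.
ω = 18.2 rad/s, so P_max = T_max·ω = 8.188×10^4 W.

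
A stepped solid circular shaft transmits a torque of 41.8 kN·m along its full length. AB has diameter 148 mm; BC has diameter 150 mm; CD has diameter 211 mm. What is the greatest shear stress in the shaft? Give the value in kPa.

Under the same torque, τ_max = 16T/(πd³) is largest where d is smallest — segment AB (d = 148 mm).
τ_max = 16·41800/(π·(0.148)³) = 6.567×10^7 Pa.

65700 kPa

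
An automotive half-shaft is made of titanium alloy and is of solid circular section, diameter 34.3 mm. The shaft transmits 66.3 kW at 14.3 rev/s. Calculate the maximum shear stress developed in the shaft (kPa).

93100 kPa

ω = 2π·14.3 = 89.85 rad/s, so T = P/ω = 66.3×10³ / 89.85 = 737.9 N·m.
J = πd⁴/32 = π(0.0343)⁴/32 = 1.359×10^-7 m⁴.
τ_max = T·r/J = 737.9 × 0.0171 / 1.359×10^-7 = 9.313×10^7 Pa.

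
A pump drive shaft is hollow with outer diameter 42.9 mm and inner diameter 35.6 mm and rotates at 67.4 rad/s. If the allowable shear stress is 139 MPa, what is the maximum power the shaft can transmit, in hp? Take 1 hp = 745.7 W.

102 hp

J = π(d_o⁴ − d_i⁴)/32 = π(0.0429⁴ − 0.0356⁴)/32 = 1.748×10^-7 m⁴.
T_max = τ_allow·J/r = 1.39×10^8 × 1.748×10^-7 / 0.0215 = 1133 N·m.
ω = 67.4 rad/s, so P_max = T_max·ω = 7.636×10^4 W.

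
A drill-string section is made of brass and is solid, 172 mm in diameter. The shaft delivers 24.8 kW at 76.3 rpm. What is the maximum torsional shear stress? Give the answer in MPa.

3.11 MPa

ω = 2π·76.3/60 = 7.990 rad/s, so T = P/ω = 24.8×10³ / 7.990 = 3104 N·m.
J = πd⁴/32 = π(0.172)⁴/32 = 8.592×10^-5 m⁴.
τ_max = T·r/J = 3104 × 0.0860 / 8.592×10^-5 = 3.107×10^6 Pa.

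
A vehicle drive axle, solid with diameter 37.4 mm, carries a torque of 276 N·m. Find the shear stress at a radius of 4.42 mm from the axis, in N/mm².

6.35 N/mm²

J = πd⁴/32 = π(0.0374)⁴/32 = 1.921×10^-7 m⁴.
Shear stress varies linearly with radius: τ = T·r/J = 276.0 × 0.00442 / 1.921×10^-7 = 6.351×10^6 Pa.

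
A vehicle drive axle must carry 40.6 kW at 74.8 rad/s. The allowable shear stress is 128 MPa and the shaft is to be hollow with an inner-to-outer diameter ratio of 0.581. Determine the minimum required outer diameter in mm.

29.0 mm

ω = 74.8 rad/s, so T = P/ω = 40.6×10³ / 74.80 = 542.8 N·m.
For a hollow shaft with d_i/d_o = 0.581: τ_max = 16T/(π d_o³ (1−k⁴)), so d_o = [16T/(π τ_allow (1−k⁴))]^(1/3) = [16·542.8/(π·1.28×10^8·0.8861)]^(1/3) = 0.02899 m.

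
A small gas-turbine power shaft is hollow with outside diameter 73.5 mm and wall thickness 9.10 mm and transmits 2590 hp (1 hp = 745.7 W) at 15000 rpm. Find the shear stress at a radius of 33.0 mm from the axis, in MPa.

20.8 MPa

ω = 2π·15000/60 = 1571 rad/s, so T = P/ω = 2590×745.7 / 1571 = 1230 N·m.
J = π(d_o⁴ − d_i⁴)/32 = π(0.0735⁴ − 0.0553⁴)/32 = 1.947×10^-6 m⁴.
Shear stress varies linearly with radius: τ = T·r/J = 1230 × 0.0330 / 1.947×10^-6 = 2.084×10^7 Pa.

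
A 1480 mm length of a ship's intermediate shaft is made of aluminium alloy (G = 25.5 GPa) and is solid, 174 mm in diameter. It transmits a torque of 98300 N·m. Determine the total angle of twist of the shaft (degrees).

J = πd⁴/32 = π(0.174)⁴/32 = 8.999×10^-5 m⁴.
θ = T·L/(G·J) = 98300 × 1.48 / (25.5×10⁹ × 8.999×10^-5) = 0.06340 rad.

3.63°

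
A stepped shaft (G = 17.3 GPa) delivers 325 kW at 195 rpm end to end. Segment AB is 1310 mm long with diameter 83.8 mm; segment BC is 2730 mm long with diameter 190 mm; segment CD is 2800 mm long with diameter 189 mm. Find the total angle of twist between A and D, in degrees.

ω = 2π·195/60 = 20.42 rad/s, so T = P/ω = 325×10³ / 20.42 = 15920 N·m.
J_AB = π(0.0838)⁴/32 = 4.84×10^-6 m⁴; J_BC = π(0.190)⁴/32 = 1.28×10^-4 m⁴; J_CD = π(0.189)⁴/32 = 1.25×10^-4 m⁴.
θ = (T/G)·Σ L_i/J_i = (15920/17.3×10⁹)·(1.31/4.84×10^-6 + 2.73/1.28×10^-4 + 2.80/1.25×10^-4) = 0.2891 rad.

16.6°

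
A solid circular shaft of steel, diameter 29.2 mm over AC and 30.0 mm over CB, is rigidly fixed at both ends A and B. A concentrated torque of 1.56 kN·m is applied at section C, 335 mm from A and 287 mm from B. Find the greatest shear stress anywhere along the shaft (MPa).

166 MPa

Compatibility: T_A·a/J_AC = T_B·b/J_CB with T_A + T_B = T₀.
J_AC = 7.14×10^-8 m⁴, J_CB = 7.95×10^-8 m⁴, so T_A = T₀·(J_AC/a)/((J_AC/a)+(J_CB/b)) = 678.1 N·m, T_B = 881.9 N·m.
τ in each portion: τ_AC = 1.39×10^8 Pa, τ_CB = 1.66×10^8 Pa; maximum is in CB.
τ_max = T_CB·r/J = 881.9·0.0150/7.95×10^-8 = 1.663×10^8 Pa.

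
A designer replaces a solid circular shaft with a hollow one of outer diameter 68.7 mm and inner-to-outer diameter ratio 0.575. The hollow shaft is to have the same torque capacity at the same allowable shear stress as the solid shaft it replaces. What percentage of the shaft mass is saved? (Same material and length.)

27.7 %

Equal τ_max and T ⇒ the solid shaft needs d_s³ = d_o³(1−k⁴), so d_s = 68.7·(1−0.575⁴)^(1/3) = 66.10 mm.
Area ratio A_h/A_s = d_o²(1−k²)/d_s² = (1−k²)/(1−k⁴)^(2/3) = 0.7231.
Mass saving = 1 − 0.7231 = 27.7 %.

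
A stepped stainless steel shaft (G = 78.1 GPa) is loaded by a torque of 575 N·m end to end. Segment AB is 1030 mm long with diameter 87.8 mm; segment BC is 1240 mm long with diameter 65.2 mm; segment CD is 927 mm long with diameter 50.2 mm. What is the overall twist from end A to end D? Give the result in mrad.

J_AB = π(0.0878)⁴/32 = 5.83×10^-6 m⁴; J_BC = π(0.0652)⁴/32 = 1.77×10^-6 m⁴; J_CD = π(0.0502)⁴/32 = 6.23×10^-7 m⁴.
θ = (T/G)·Σ L_i/J_i = (575.0/78.1×10⁹)·(1.03/5.83×10^-6 + 1.24/1.77×10^-6 + 0.927/6.23×10^-7) = 0.01739 rad.

17.4 mrad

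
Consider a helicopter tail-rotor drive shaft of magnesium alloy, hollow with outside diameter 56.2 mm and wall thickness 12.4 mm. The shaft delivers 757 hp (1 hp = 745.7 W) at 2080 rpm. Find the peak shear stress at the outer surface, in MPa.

ω = 2π·2080/60 = 217.8 rad/s, so T = P/ω = 757×745.7 / 217.8 = 2592 N·m.
J = π(d_o⁴ − d_i⁴)/32 = π(0.0562⁴ − 0.0314⁴)/32 = 8.839×10^-7 m⁴.
τ_max = T·r/J = 2592 × 0.0281 / 8.839×10^-7 = 8.239×10^7 Pa.

82.4 MPa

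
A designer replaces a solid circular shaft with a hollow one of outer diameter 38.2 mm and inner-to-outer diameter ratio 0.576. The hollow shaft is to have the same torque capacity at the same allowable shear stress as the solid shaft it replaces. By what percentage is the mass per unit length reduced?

Equal τ_max and T ⇒ the solid shaft needs d_s³ = d_o³(1−k⁴), so d_s = 38.2·(1−0.576⁴)^(1/3) = 36.74 mm.
Area ratio A_h/A_s = d_o²(1−k²)/d_s² = (1−k²)/(1−k⁴)^(2/3) = 0.7222.
Mass saving = 1 − 0.7222 = 27.8 %.

27.8 %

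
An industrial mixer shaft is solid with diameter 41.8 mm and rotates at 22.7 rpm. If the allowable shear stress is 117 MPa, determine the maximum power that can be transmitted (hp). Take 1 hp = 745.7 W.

J = πd⁴/32 = π(0.0418)⁴/32 = 2.997×10^-7 m⁴.
T_max = τ_allow·J/r = 1.17×10^8 × 2.997×10^-7 / 0.0209 = 1678 N·m.
ω = 2π·22.7/60 = 2.377 rad/s, so P_max = T_max·ω = 3988 W.

5.35 hp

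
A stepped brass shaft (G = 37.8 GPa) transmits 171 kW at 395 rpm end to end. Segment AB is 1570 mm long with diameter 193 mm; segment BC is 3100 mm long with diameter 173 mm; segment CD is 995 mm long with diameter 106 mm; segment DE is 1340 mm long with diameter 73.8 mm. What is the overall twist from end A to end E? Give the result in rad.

ω = 2π·395/60 = 41.36 rad/s, so T = P/ω = 171×10³ / 41.36 = 4134 N·m.
J_AB = π(0.193)⁴/32 = 1.36×10^-4 m⁴; J_BC = π(0.173)⁴/32 = 8.79×10^-5 m⁴; J_CD = π(0.106)⁴/32 = 1.24×10^-5 m⁴; J_DE = π(0.0738)⁴/32 = 2.91×10^-6 m⁴.
θ = (T/G)·Σ L_i/J_i = (4134/37.8×10⁹)·(1.57/1.36×10^-4 + 3.10/8.79×10^-5 + 0.995/1.24×10^-5 + 1.34/2.91×10^-6) = 0.06422 rad.

0.0642 rad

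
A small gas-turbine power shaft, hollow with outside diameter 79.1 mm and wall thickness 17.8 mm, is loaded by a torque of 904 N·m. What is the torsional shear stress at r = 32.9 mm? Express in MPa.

8.52 MPa

J = π(d_o⁴ − d_i⁴)/32 = π(0.0791⁴ − 0.0435⁴)/32 = 3.492×10^-6 m⁴.
Shear stress varies linearly with radius: τ = T·r/J = 904.0 × 0.0329 / 3.492×10^-6 = 8.518×10^6 Pa.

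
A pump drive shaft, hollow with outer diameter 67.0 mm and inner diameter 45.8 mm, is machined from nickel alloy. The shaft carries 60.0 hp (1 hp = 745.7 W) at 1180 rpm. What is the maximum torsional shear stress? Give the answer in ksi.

ω = 2π·1180/60 = 123.6 rad/s, so T = P/ω = 60.0×745.7 / 123.6 = 362.1 N·m.
J = π(d_o⁴ − d_i⁴)/32 = π(0.0670⁴ − 0.0458⁴)/32 = 1.546×10^-6 m⁴.
τ_max = T·r/J = 362.1 × 0.0335 / 1.546×10^-6 = 7.844×10^6 Pa.

1.14 ksi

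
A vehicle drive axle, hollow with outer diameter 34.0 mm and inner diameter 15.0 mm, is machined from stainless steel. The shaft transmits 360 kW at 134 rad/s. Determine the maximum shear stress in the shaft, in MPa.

362 MPa

ω = 134 rad/s, so T = P/ω = 360×10³ / 134.0 = 2687 N·m.
J = π(d_o⁴ − d_i⁴)/32 = π(0.0340⁴ − 0.0150⁴)/32 = 1.262×10^-7 m⁴.
τ_max = T·r/J = 2687 × 0.0170 / 1.262×10^-7 = 3.618×10^8 Pa.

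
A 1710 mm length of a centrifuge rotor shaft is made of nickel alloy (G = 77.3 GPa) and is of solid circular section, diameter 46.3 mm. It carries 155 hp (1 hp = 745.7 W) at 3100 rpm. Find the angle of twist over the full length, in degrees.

1.00°

ω = 2π·3100/60 = 324.6 rad/s, so T = P/ω = 155×745.7 / 324.6 = 356.0 N·m.
J = πd⁴/32 = π(0.0463)⁴/32 = 4.512×10^-7 m⁴.
θ = T·L/(G·J) = 356.0 × 1.71 / (77.3×10⁹ × 4.512×10^-7) = 0.01746 rad.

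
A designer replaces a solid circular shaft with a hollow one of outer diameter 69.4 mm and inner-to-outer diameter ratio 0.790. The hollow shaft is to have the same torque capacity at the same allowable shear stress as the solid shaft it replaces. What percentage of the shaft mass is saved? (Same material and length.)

Equal τ_max and T ⇒ the solid shaft needs d_s³ = d_o³(1−k⁴), so d_s = 69.4·(1−0.790⁴)^(1/3) = 58.87 mm.
Area ratio A_h/A_s = d_o²(1−k²)/d_s² = (1−k²)/(1−k⁴)^(2/3) = 0.5223.
Mass saving = 1 − 0.5223 = 47.8 %.

47.8 %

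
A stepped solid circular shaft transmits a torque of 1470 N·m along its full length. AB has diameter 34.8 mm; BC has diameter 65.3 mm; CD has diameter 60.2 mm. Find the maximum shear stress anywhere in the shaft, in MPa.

Under the same torque, τ_max = 16T/(πd³) is largest where d is smallest — segment AB (d = 34.8 mm).
τ_max = 16·1470/(π·(0.0348)³) = 1.776×10^8 Pa.

178 MPa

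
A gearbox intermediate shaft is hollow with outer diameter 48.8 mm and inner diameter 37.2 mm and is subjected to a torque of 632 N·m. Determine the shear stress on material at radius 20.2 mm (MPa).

34.6 MPa

J = π(d_o⁴ − d_i⁴)/32 = π(0.0488⁴ − 0.0372⁴)/32 = 3.688×10^-7 m⁴.
Shear stress varies linearly with radius: τ = T·r/J = 632.0 × 0.0202 / 3.688×10^-7 = 3.462×10^7 Pa.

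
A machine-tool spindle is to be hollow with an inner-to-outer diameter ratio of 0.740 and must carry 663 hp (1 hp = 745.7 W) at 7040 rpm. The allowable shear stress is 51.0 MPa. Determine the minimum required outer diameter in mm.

45.7 mm

ω = 2π·7040/60 = 737.2 rad/s, so T = P/ω = 663×745.7 / 737.2 = 670.6 N·m.
For a hollow shaft with d_i/d_o = 0.740: τ_max = 16T/(π d_o³ (1−k⁴)), so d_o = [16T/(π τ_allow (1−k⁴))]^(1/3) = [16·670.6/(π·5.10×10^7·0.7001)]^(1/3) = 0.04573 m.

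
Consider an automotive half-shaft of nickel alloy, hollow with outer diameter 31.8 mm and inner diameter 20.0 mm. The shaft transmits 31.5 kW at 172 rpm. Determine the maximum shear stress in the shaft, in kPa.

328000 kPa

ω = 2π·172/60 = 18.01 rad/s, so T = P/ω = 31.5×10³ / 18.01 = 1749 N·m.
J = π(d_o⁴ − d_i⁴)/32 = π(0.0318⁴ − 0.0200⁴)/32 = 8.469×10^-8 m⁴.
τ_max = T·r/J = 1749 × 0.0159 / 8.469×10^-8 = 3.284×10^8 Pa.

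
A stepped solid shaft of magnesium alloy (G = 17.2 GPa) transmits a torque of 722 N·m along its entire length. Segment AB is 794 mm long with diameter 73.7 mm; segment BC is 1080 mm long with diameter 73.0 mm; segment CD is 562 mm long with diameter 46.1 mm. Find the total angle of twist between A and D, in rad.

0.0810 rad

J_AB = π(0.0737)⁴/32 = 2.90×10^-6 m⁴; J_BC = π(0.0730)⁴/32 = 2.79×10^-6 m⁴; J_CD = π(0.0461)⁴/32 = 4.43×10^-7 m⁴.
θ = (T/G)·Σ L_i/J_i = (722.0/17.2×10⁹)·(0.794/2.90×10^-6 + 1.08/2.79×10^-6 + 0.562/4.43×10^-7) = 0.08097 rad.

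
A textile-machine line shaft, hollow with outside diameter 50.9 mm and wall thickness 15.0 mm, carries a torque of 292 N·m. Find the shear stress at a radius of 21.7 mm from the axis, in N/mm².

9.90 N/mm²

J = π(d_o⁴ − d_i⁴)/32 = π(0.0509⁴ − 0.0209⁴)/32 = 6.402×10^-7 m⁴.
Shear stress varies linearly with radius: τ = T·r/J = 292.0 × 0.0217 / 6.402×10^-7 = 9.897×10^6 Pa.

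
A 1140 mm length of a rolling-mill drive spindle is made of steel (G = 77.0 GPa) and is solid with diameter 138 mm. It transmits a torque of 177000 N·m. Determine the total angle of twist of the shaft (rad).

0.0736 rad

J = πd⁴/32 = π(0.138)⁴/32 = 3.561×10^-5 m⁴.
θ = T·L/(G·J) = 177000 × 1.14 / (77.0×10⁹ × 3.561×10^-5) = 0.07360 rad.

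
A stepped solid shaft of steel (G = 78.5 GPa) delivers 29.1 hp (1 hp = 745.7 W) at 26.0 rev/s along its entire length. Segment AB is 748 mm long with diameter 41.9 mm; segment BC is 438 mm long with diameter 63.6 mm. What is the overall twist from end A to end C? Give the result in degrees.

ω = 2π·26.0 = 163.4 rad/s, so T = P/ω = 29.1×745.7 / 163.4 = 132.8 N·m.
J_AB = π(0.0419)⁴/32 = 3.03×10^-7 m⁴; J_BC = π(0.0636)⁴/32 = 1.61×10^-6 m⁴.
θ = (T/G)·Σ L_i/J_i = (132.8/78.5×10⁹)·(0.748/3.03×10^-7 + 0.438/1.61×10^-6) = 4.644×10^-3 rad.

0.266°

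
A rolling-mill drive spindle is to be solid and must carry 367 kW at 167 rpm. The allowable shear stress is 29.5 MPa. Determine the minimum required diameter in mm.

154 mm

ω = 2π·167/60 = 17.49 rad/s, so T = P/ω = 367×10³ / 17.49 = 20990 N·m.
For a solid shaft τ_max = 16T/(πd³), so d = (16T/(π τ_allow))^(1/3) = (16·20990/(π·2.95×10^7))^(1/3) = 0.1536 m.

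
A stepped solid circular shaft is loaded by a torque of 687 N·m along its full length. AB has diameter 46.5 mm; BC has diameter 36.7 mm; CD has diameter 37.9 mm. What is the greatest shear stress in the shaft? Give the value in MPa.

Under the same torque, τ_max = 16T/(πd³) is largest where d is smallest — segment BC (d = 36.7 mm).
τ_max = 16·687.0/(π·(0.0367)³) = 7.078×10^7 Pa.

70.8 MPa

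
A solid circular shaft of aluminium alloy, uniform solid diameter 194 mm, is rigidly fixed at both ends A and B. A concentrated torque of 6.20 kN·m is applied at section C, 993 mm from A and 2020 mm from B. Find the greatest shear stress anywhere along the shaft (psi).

421 psi

With uniform GJ and both ends fixed, compatibility θ_AC = θ_CB gives T_A·a = T_B·b, together with T_A + T_B = T₀.
T_A = T₀·b/(a+b) = 6200·2020/3013 = 4157 N·m; T_B = 2043 N·m.
τ in each portion: τ_AC = 2.90×10^6 Pa, τ_CB = 1.43×10^6 Pa; maximum is in AC.
τ_max = T_AC·r/J = 4157·0.0970/1.39×10^-4 = 2.899×10^6 Pa.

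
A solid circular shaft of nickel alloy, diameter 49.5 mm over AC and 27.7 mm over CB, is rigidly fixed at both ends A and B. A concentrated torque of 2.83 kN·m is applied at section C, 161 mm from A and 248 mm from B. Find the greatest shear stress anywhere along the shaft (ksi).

16.2 ksi

Compatibility: T_A·a/J_AC = T_B·b/J_CB with T_A + T_B = T₀.
J_AC = 5.89×10^-7 m⁴, J_CB = 5.78×10^-8 m⁴, so T_A = T₀·(J_AC/a)/((J_AC/a)+(J_CB/b)) = 2661 N·m, T_B = 169.4 N·m.
τ in each portion: τ_AC = 1.12×10^8 Pa, τ_CB = 4.06×10^7 Pa; maximum is in AC.
τ_max = T_AC·r/J = 2661·0.0248/5.89×10^-7 = 1.117×10^8 Pa.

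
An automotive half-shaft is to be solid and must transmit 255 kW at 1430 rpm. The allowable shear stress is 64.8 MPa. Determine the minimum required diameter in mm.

51.2 mm

ω = 2π·1430/60 = 149.7 rad/s, so T = P/ω = 255×10³ / 149.7 = 1703 N·m.
For a solid shaft τ_max = 16T/(πd³), so d = (16T/(π τ_allow))^(1/3) = (16·1703/(π·6.48×10^7))^(1/3) = 0.05115 m.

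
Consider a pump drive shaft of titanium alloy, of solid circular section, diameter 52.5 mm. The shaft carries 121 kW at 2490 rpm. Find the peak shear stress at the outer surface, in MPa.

16.3 MPa

ω = 2π·2490/60 = 260.8 rad/s, so T = P/ω = 121×10³ / 260.8 = 464.0 N·m.
J = πd⁴/32 = π(0.0525)⁴/32 = 7.458×10^-7 m⁴.
τ_max = T·r/J = 464.0 × 0.0262 / 7.458×10^-7 = 1.633×10^7 Pa.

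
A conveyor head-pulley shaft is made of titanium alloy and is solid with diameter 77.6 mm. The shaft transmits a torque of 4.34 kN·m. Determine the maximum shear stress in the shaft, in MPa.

J = πd⁴/32 = π(0.0776)⁴/32 = 3.560×10^-6 m⁴.
τ_max = T·r/J = 4340 × 0.0388 / 3.560×10^-6 = 4.730×10^7 Pa.

47.3 MPa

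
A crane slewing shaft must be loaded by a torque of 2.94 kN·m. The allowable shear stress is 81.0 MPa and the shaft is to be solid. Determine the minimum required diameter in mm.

For a solid shaft τ_max = 16T/(πd³), so d = (16T/(π τ_allow))^(1/3) = (16·2940/(π·8.10×10^7))^(1/3) = 0.05697 m.

57.0 mm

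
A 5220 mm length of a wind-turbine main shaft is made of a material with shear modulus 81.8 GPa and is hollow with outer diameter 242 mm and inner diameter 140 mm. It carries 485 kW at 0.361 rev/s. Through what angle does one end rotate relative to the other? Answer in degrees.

ω = 2π·0.361 = 2.268 rad/s, so T = P/ω = 485×10³ / 2.268 = 213800 N·m.
J = π(d_o⁴ − d_i⁴)/32 = π(0.242⁴ − 0.140⁴)/32 = 2.990×10^-4 m⁴.
θ = T·L/(G·J) = 213800 × 5.22 / (81.8×10⁹ × 2.990×10^-4) = 0.04564 rad.

2.61°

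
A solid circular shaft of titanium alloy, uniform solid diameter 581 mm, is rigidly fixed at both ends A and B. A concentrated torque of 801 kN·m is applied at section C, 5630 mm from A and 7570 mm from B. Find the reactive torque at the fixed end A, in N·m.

With uniform GJ and both ends fixed, compatibility θ_AC = θ_CB gives T_A·a = T_B·b, together with T_A + T_B = T₀.
T_A = T₀·b/(a+b) = 801000·7570/13200 = 459400 N·m; T_B = 341600 N·m.

459000 N·m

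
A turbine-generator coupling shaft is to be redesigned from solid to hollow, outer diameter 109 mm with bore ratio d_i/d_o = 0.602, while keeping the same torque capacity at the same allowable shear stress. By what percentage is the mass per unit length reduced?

Equal τ_max and T ⇒ the solid shaft needs d_s³ = d_o³(1−k⁴), so d_s = 109·(1−0.602⁴)^(1/3) = 104.0 mm.
Area ratio A_h/A_s = d_o²(1−k²)/d_s² = (1−k²)/(1−k⁴)^(2/3) = 0.7003.
Mass saving = 1 − 0.7003 = 30.0 %.

30.0 %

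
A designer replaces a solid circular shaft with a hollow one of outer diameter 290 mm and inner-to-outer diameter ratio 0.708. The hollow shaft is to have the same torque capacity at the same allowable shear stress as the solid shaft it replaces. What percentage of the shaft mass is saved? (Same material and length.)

39.5 %

Equal τ_max and T ⇒ the solid shaft needs d_s³ = d_o³(1−k⁴), so d_s = 290·(1−0.708⁴)^(1/3) = 263.3 mm.
Area ratio A_h/A_s = d_o²(1−k²)/d_s² = (1−k²)/(1−k⁴)^(2/3) = 0.6049.
Mass saving = 1 − 0.6049 = 39.5 %.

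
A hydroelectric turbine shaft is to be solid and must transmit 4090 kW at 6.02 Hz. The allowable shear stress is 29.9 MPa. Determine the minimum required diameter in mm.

264 mm

ω = 2π·6.02 = 37.82 rad/s, so T = P/ω = 4090×10³ / 37.82 = 108100 N·m.
For a solid shaft τ_max = 16T/(πd³), so d = (16T/(π τ_allow))^(1/3) = (16·108100/(π·2.99×10^7))^(1/3) = 0.2641 m.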